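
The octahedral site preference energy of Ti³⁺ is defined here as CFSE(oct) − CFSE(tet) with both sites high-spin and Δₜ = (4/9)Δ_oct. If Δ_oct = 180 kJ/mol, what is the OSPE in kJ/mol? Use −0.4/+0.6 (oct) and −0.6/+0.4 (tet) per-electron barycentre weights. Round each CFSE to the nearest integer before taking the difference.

-24

Group 4 minus oxidation state +3 gives a d¹ configuration for Ti³⁺.
In an octahedral site d¹ (HS) is t₂g¹ eg⁰, giving CFSE(oct) = -0.4Δ_oct = -72 kJ/mol.
Tetrahedral: e¹ t₂⁰, CFSE = 1(−0.6) + 0(+0.4) = -0.6Δₜ = -0.6 × (4/9) × 180 = -48 kJ/mol.
Subtracting, OSPE = -72 − (-48) = -24 kJ/mol.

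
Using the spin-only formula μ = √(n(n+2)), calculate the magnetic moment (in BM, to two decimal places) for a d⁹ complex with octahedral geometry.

1.73 BM

For octahedral d⁹ the high- and low-spin configurations coincide.
Configuration: t₂g⁶ eg³ → 1 unpaired electron.
μ(spin-only) = √[1(1+2)] = √3 ≈ 1.73 BM.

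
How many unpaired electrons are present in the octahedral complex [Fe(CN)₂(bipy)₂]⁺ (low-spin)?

Ligand charges: 2×(-1) from CN⁻ and 2×(+0) from bipy sum to -2; with overall charge +1, Fe is +3.
Fe³⁺: group 8, so d-count = 8 − 3 = 5.
Configuration: t2g^5 e_g^0, giving 1 unpaired electron.

1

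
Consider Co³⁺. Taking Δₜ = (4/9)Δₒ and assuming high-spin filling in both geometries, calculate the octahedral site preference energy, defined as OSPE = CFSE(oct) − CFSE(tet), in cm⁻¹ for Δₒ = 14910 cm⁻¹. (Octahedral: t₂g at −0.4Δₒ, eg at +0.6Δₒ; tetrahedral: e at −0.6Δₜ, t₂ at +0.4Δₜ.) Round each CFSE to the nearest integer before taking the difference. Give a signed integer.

-1988

Co sits in group 9; removing 3 electrons leaves Co³⁺ with 9 − 3 = 6 d electrons.
Octahedral (high-spin): t₂g⁴ eg², CFSE = 4(−0.4) + 2(+0.6) = -0.4Δₒ = -0.4 × 14910 = -5964 cm⁻¹.
Tetrahedral: e³ t₂³, CFSE = 3(−0.6) + 3(+0.4) = -0.6Δₜ = -0.6 × (4/9) × 14910 = -3976 cm⁻¹.
OSPE = CFSE(oct) − CFSE(tet) = -5964 − (-3976) = -1988 cm⁻¹.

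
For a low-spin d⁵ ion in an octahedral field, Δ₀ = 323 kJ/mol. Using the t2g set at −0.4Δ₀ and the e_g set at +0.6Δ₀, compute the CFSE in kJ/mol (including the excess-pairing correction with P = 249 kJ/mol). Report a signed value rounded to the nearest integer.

-148

Electron filling gives t2g^5 e_g^0.
Orbital CFSE = 5(-0.4) + 0(0.6) = -2.0Δ₀ = -2.0 × 323 = -646 kJ/mol.
Pairing penalty: 2 pairs vs 0 in the high-spin reference → 2 extra × P = 498 kJ/mol.
Combining: -646 + 498 = -148 kJ/mol.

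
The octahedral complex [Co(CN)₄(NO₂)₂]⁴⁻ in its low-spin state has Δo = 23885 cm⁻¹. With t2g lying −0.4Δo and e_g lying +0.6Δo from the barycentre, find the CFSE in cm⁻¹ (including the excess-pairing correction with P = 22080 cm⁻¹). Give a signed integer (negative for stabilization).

Ligand charges: 4×(-1) from CN⁻ and 2×(-1) from NO₂⁻ sum to -6; with overall charge -4, Co is +2.
Group 9 minus oxidation state +2 gives a d⁷ configuration for Co²⁺.
The d⁷ electrons fill as t2g^6 e_g^1.
The orbital stabilization is -1.8Δo = -1.8 × 23885 = -42993 cm⁻¹.
Pairing penalty: 3 pairs vs 2 in the high-spin reference → 1 extra × P = 22080 cm⁻¹.
Net CFSE = -42993 + 22080 = -20913 cm⁻¹.

-20913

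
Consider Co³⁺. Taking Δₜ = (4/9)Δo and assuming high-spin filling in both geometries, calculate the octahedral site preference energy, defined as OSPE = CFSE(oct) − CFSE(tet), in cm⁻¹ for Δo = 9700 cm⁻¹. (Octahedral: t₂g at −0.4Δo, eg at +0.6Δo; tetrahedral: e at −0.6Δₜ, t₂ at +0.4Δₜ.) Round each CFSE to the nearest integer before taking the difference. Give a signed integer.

-1293

Co³⁺: group 9, so d-count = 9 − 3 = 6.
Octahedral high-spin t₂g⁴ eg²: CFSE = -0.4 × 9700 = -3880 cm⁻¹.
Tetrahedral e³ t₂³ gives -0.6Δₜ = -0.6 × (4/9) × 9700 = -2587 cm⁻¹.
Subtracting, OSPE = -3880 − (-2587) = -1293 cm⁻¹.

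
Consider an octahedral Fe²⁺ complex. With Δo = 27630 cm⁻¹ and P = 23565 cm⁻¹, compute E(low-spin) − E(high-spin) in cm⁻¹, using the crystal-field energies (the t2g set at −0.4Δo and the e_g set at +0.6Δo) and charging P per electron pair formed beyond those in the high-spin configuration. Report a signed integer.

-8130

Fe²⁺: group 8, so d-count = 8 − 2 = 6.
In the high-spin limit (t2g^4 e_g^2) the orbital term is -0.4Δo = -11052 cm⁻¹, with no excess pairing.
For low-spin the configuration is t2g^6 e_g^0: orbital energy -2.4 × 27630 = -66312 cm⁻¹, and 2 additional pairs relative to high-spin add 47130 cm⁻¹, giving -19182 cm⁻¹.
E(LS) − E(HS) = -19182 − (-11052) = -8130 cm⁻¹.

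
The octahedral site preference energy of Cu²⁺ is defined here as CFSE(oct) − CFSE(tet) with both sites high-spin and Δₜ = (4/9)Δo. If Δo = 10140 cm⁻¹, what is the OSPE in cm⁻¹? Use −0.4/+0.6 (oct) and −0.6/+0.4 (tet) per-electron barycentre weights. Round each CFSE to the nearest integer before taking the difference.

-4281

Cu²⁺: group 11, so d-count = 11 − 2 = 9.
Octahedral high-spin t₂g⁶ eg³: CFSE = -0.6 × 10140 = -6084 cm⁻¹.
In a tetrahedral site the filling is e⁴ t₂⁵: CFSE(tet) = -0.4Δₜ = -0.4 × (4/9)(10140) = -1803 cm⁻¹.
OSPE = CFSE(oct) − CFSE(tet) = -6084 − (-1803) = -4281 cm⁻¹.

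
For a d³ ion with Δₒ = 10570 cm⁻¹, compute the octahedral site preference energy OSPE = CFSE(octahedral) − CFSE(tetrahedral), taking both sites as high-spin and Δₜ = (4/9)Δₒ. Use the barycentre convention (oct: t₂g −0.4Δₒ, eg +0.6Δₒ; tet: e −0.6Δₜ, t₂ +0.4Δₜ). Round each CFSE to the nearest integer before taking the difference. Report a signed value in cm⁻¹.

-8926

Octahedral high-spin t₂g³ eg⁰: CFSE = -1.2 × 10570 = -12684 cm⁻¹.
Tetrahedral e² t₂¹ gives -0.8Δₜ = -0.8 × (4/9) × 10570 = -3758 cm⁻¹.
Subtracting, OSPE = -12684 − (-3758) = -8926 cm⁻¹.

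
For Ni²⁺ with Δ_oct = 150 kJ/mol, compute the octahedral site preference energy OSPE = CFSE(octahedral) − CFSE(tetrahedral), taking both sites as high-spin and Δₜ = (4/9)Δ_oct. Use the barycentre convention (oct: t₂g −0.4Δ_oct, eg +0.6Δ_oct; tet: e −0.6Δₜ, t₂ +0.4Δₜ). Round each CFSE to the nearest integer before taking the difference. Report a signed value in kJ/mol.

Ni sits in group 10; removing 2 electrons leaves Ni²⁺ with 10 − 2 = 8 d electrons.
In an octahedral site d⁸ (HS) is t₂g⁶ eg², giving CFSE(oct) = -1.2Δ_oct = -180 kJ/mol.
Tetrahedral e⁴ t₂⁴ gives -0.8Δₜ = -0.8 × (4/9) × 150 = -53 kJ/mol.
OSPE = CFSE(oct) − CFSE(tet) = -180 − (-53) = -127 kJ/mol.

-127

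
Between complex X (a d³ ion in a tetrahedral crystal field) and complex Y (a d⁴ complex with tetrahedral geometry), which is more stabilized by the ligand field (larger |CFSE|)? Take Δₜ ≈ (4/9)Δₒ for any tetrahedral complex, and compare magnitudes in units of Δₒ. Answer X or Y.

X

X: Tetrahedral splitting is small, so the complex is high-spin; e^2 t2^1, CFSE = -0.8Δₜ ≈ -0.36Δₒ.
Y: Tetrahedral splitting is small, so the complex is high-spin; e² t₂², CFSE = -0.4Δₜ ≈ -0.18Δₒ.
So X has the larger |CFSE|.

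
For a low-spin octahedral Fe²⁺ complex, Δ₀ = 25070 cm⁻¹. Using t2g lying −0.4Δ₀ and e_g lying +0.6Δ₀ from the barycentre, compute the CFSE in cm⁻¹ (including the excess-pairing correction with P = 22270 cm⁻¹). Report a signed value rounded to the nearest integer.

Fe sits in group 8; removing 2 electrons leaves Fe²⁺ with 8 − 2 = 6 d electrons.
Electron filling gives t2g^6 e_g^0.
The orbital stabilization is -2.4Δ₀ = -2.4 × 25070 = -60168 cm⁻¹.
Pairing penalty: 3 pairs vs 1 in the high-spin reference → 2 extra × P = 44540 cm⁻¹.
Overall CFSE = -60168 + 44540 = -15628 cm⁻¹.

-15628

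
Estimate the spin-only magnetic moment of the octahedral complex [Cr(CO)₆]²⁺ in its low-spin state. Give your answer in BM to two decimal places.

2.83 BM

CO is neutral, so the +2 overall charge sits on Cr: oxidation state +2.
Cr is in group 6, so Cr²⁺ is d⁴ (6 − 2 = 4).
Configuration: t₂g⁴ eg⁰ → 2 unpaired electrons.
μ(spin-only) = √[2(2+2)] = √8 ≈ 2.83 BM.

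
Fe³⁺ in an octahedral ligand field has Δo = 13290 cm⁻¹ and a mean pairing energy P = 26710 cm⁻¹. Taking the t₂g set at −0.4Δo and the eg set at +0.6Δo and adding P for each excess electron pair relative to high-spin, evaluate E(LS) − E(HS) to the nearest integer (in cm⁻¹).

26840

Fe is in group 8, so Fe³⁺ is d⁵ (8 − 3 = 5).
High-spin: t₂g³ eg², CFSE = 0.0Δo = 0 cm⁻¹.
Low-spin: t₂g⁵ eg⁰, orbital CFSE = -2.0Δo = -26580 cm⁻¹; plus 2 excess pairs × P = +53420 cm⁻¹; total 26840 cm⁻¹.
Thus E(LS) − E(HS) = 26840 cm⁻¹.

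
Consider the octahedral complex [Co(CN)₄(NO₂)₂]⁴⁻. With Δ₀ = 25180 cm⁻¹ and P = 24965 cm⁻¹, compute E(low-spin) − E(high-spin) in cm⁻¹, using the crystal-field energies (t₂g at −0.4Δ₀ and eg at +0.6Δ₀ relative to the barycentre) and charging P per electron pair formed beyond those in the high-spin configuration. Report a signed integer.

-215

Ligand charges: 4×(-1) from CN⁻ and 2×(-1) from NO₂⁻ sum to -6; with overall charge -4, Co is +2.
Co²⁺: group 9, so d-count = 9 − 2 = 7.
In the high-spin limit (t₂g⁵ eg²) the orbital term is -0.8Δ₀ = -20144 cm⁻¹, with no excess pairing.
For low-spin the configuration is t₂g⁶ eg¹: orbital energy -1.8 × 25180 = -45324 cm⁻¹, and 1 additional pair relative to high-spin adds 24965 cm⁻¹, giving -20359 cm⁻¹.
The difference is -20359 − (-20144) = -215 cm⁻¹, so low-spin lies lower.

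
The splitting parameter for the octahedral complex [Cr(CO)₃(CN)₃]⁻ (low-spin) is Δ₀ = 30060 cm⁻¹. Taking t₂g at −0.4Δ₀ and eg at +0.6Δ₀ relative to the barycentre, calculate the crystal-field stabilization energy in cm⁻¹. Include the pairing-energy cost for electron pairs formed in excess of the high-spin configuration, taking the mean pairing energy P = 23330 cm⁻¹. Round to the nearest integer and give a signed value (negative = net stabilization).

-24766

Ligand charges: 3×(+0) from CO and 3×(-1) from CN⁻ sum to -3; with overall charge -1, Cr is +2.
Group 6 minus oxidation state +2 gives a d⁴ configuration for Cr²⁺.
Configuration: t₂g⁴ eg⁰.
Orbital CFSE = 4(-0.4) + 0(0.6) = -1.6Δ₀ = -1.6 × 30060 = -48096 cm⁻¹.
Pairing penalty: 1 pair vs 0 in the high-spin reference → 1 extra × P = 23330 cm⁻¹.
Overall CFSE = -48096 + 23330 = -24766 cm⁻¹.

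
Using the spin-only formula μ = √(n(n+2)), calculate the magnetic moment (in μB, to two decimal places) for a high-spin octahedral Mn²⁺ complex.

Mn sits in group 7; removing 2 electrons leaves Mn²⁺ with 7 − 2 = 5 d electrons.
Configuration: t2g^3 e_g^2 → 5 unpaired electrons.
μ(spin-only) = √[5(5+2)] = √35 ≈ 5.92 μB.

5.92 μB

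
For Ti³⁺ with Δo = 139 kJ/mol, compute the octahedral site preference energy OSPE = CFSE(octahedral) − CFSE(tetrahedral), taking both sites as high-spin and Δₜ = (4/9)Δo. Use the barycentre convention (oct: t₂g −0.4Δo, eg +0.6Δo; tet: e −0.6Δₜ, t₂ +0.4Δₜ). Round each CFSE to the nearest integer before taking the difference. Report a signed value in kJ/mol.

Ti is in group 4, so Ti³⁺ is d¹ (4 − 3 = 1).
In an octahedral site d¹ (HS) is t₂g¹ eg⁰, giving CFSE(oct) = -0.4Δo = -56 kJ/mol.
In a tetrahedral site the filling is e¹ t₂⁰: CFSE(tet) = -0.6Δₜ = -0.6 × (4/9)(139) = -37 kJ/mol.
OSPE = CFSE(oct) − CFSE(tet) = -56 − (-37) = -19 kJ/mol.

-19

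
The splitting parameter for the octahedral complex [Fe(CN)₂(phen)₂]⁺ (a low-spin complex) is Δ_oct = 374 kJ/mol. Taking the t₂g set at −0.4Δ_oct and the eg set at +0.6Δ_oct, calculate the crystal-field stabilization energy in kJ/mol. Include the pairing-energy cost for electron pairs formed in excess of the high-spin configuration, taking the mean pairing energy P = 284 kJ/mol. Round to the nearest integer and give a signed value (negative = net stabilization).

-180

Ligand charges: 2×(-1) from CN⁻ and 2×(+0) from phen sum to -2; with overall charge +1, Fe is +3.
Group 8 minus oxidation state +3 gives a d⁵ configuration for Fe³⁺.
The d⁵ electrons fill as t₂g⁵ eg⁰.
The orbital stabilization is -2.0Δ_oct = -2.0 × 374 = -748 kJ/mol.
Relative to high-spin t₂g³ eg² (0 paired), the low-spin configuration has 2 additional pairs, contributing +2 × 284 = +568 kJ/mol.
Combining: -748 + 568 = -180 kJ/mol.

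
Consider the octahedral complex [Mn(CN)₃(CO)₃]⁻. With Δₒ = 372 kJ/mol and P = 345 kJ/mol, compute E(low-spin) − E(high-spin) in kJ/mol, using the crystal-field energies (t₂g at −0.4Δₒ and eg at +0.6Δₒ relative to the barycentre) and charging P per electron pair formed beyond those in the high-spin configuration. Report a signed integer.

-54

Ligand charges: 3×(-1) from CN⁻ and 3×(+0) from CO sum to -3; with overall charge -1, Mn is +2.
Mn sits in group 7; removing 2 electrons leaves Mn²⁺ with 7 − 2 = 5 d electrons.
High-spin d⁵ fills as t₂g³ eg² with CFSE 3(−0.4) + 2(+0.6) = 0.0Δₒ = 0 kJ/mol.
For low-spin the configuration is t₂g⁵ eg⁰: orbital energy -2.0 × 372 = -744 kJ/mol, and 2 additional pairs relative to high-spin add 690 kJ/mol, giving -54 kJ/mol.
E(LS) − E(HS) = -54 − (0) = -54 kJ/mol.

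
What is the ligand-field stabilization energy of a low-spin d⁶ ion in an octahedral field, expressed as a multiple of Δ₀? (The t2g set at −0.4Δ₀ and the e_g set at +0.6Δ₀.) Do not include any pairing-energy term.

Configuration: t2g^6 e_g^0.
CFSE = 6(-0.4Δ₀) + 0(0.6Δ₀) = -2.4Δ₀ + 0.0Δ₀ = -2.4Δ₀.

-2.4 Δ₀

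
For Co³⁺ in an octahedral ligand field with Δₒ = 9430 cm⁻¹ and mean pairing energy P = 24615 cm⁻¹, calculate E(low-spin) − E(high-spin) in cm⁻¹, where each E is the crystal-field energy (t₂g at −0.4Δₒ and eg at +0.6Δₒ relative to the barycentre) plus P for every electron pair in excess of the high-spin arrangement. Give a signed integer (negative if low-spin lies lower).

30370

Co sits in group 9; removing 3 electrons leaves Co³⁺ with 9 − 3 = 6 d electrons.
In the high-spin limit (t₂g⁴ eg²) the orbital term is -0.4Δₒ = -3772 cm⁻¹, with no excess pairing.
Low-spin t₂g⁶ eg⁰ gives -2.4Δₒ = -22632 cm⁻¹, but forming 2 extra pairs costs 2P = 49230 cm⁻¹, so E(LS) = -22632 + 49230 = 26598 cm⁻¹.
The difference is 26598 − (-3772) = 30370 cm⁻¹, so high-spin lies lower.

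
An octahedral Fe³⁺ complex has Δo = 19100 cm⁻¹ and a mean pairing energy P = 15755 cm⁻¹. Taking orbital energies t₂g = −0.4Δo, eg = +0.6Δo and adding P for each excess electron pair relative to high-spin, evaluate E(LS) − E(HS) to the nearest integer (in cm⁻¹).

Fe³⁺: group 8, so d-count = 8 − 3 = 5.
High-spin d⁵ fills as t₂g³ eg² with CFSE 3(−0.4) + 2(+0.6) = 0.0Δo = 0 cm⁻¹.
Low-spin: t₂g⁵ eg⁰, orbital CFSE = -2.0Δo = -38200 cm⁻¹; plus 2 excess pairs × P = +31510 cm⁻¹; total -6690 cm⁻¹.
Thus E(LS) − E(HS) = -6690 cm⁻¹.

-6690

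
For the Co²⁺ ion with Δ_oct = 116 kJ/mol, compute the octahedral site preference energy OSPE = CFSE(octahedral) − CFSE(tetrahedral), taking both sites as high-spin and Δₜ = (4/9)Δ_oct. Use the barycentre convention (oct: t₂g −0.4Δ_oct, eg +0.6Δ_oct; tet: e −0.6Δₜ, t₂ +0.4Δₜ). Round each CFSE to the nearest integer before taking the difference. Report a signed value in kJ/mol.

Co²⁺: group 9, so d-count = 9 − 2 = 7.
Octahedral high-spin t₂g⁵ eg²: CFSE = -0.8 × 116 = -93 kJ/mol.
Tetrahedral e⁴ t₂³ gives -1.2Δₜ = -1.2 × (4/9) × 116 = -62 kJ/mol.
OSPE = -93 − (-62) = -31 kJ/mol.

-31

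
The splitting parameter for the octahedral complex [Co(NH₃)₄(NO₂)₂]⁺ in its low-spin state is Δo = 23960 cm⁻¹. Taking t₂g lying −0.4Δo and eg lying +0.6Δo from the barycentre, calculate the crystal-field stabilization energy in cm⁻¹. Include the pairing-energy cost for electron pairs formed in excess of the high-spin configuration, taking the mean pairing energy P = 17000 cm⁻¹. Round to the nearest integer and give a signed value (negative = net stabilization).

-23504

Ligand charges: 4×(+0) from NH₃ and 2×(-1) from NO₂⁻ sum to -2; with overall charge +1, Co is +3.
Co sits in group 9; removing 3 electrons leaves Co³⁺ with 9 − 3 = 6 d electrons.
Electron filling gives t₂g⁶ eg⁰.
Orbital CFSE = 6(-0.4) + 0(0.6) = -2.4Δo = -2.4 × 23960 = -57504 cm⁻¹.
High-spin d⁶ would be t₂g⁴ eg² with 1 pair; low-spin has 3, so 2 excess pairs cost +2P = +34000 cm⁻¹.
Net CFSE = -57504 + 34000 = -23504 cm⁻¹.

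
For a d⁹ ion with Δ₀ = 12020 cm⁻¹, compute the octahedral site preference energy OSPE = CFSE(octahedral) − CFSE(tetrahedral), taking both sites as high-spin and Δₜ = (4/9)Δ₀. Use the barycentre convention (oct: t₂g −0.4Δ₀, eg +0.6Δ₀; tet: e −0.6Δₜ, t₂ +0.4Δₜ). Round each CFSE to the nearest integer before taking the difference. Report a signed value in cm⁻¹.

In an octahedral site d⁹ (HS) is t₂g⁶ eg³, giving CFSE(oct) = -0.6Δ₀ = -7212 cm⁻¹.
Tetrahedral: e⁴ t₂⁵, CFSE = 4(−0.6) + 5(+0.4) = -0.4Δₜ = -0.4 × (4/9) × 12020 = -2137 cm⁻¹.
OSPE = CFSE(oct) − CFSE(tet) = -7212 − (-2137) = -5075 cm⁻¹.

-5075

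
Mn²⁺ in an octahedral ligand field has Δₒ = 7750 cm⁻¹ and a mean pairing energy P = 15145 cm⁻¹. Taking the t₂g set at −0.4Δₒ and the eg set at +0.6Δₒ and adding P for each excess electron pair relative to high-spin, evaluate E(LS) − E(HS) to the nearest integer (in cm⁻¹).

14790

Mn sits in group 7; removing 2 electrons leaves Mn²⁺ with 7 − 2 = 5 d electrons.
High-spin d⁵ fills as t₂g³ eg² with CFSE 3(−0.4) + 2(+0.6) = 0.0Δₒ = 0 cm⁻¹.
For low-spin the configuration is t₂g⁵ eg⁰: orbital energy -2.0 × 7750 = -15500 cm⁻¹, and 2 additional pairs relative to high-spin add 30290 cm⁻¹, giving 14790 cm⁻¹.
Thus E(LS) − E(HS) = 14790 cm⁻¹.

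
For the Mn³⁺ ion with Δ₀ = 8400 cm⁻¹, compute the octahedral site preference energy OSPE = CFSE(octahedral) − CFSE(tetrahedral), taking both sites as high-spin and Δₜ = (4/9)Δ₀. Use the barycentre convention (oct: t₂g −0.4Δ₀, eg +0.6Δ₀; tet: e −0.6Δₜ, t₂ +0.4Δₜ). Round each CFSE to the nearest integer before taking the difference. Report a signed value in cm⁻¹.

Mn is in group 7, so Mn³⁺ is d⁴ (7 − 3 = 4).
In an octahedral site d⁴ (HS) is t2g^3 e_g^1, giving CFSE(oct) = -0.6Δ₀ = -5040 cm⁻¹.
In a tetrahedral site the filling is e^2 t2^2: CFSE(tet) = -0.4Δₜ = -0.4 × (4/9)(8400) = -1493 cm⁻¹.
OSPE = CFSE(oct) − CFSE(tet) = -5040 − (-1493) = -3547 cm⁻¹.

-3547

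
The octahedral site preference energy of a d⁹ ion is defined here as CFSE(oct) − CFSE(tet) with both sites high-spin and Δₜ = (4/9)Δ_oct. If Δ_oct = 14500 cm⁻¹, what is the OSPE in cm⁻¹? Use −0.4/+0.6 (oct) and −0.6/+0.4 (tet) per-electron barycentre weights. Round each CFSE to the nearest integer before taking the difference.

-6122

Octahedral high-spin t₂g⁶ eg³: CFSE = -0.6 × 14500 = -8700 cm⁻¹.
Tetrahedral: e⁴ t₂⁵, CFSE = 4(−0.6) + 5(+0.4) = -0.4Δₜ = -0.4 × (4/9) × 14500 = -2578 cm⁻¹.
OSPE = -8700 − (-2578) = -6122 cm⁻¹.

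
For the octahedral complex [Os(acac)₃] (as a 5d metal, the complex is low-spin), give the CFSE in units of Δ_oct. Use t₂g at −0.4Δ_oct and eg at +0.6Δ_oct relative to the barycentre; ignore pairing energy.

Each acac⁻ contributes -1; 3 × (-1) = -3. With overall charge +0, Os is in the +3 oxidation state.
Os sits in group 8; removing 3 electrons leaves Os³⁺ with 8 − 3 = 5 d electrons.
Configuration: t₂g⁵ eg⁰.
CFSE = 5(-0.4Δ_oct) + 0(0.6Δ_oct) = -2.0Δ_oct + 0.0Δ_oct = -2.0Δ_oct.

-2.0 Δ_oct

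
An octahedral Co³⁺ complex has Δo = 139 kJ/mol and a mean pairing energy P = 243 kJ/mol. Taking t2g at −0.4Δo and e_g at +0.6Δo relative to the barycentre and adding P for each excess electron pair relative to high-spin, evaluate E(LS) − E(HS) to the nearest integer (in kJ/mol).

Group 9 minus oxidation state +3 gives a d⁶ configuration for Co³⁺.
In the high-spin limit (t2g^4 e_g^2) the orbital term is -0.4Δo = -56 kJ/mol, with no excess pairing.
Low-spin: t2g^6 e_g^0, orbital CFSE = -2.4Δo = -334 kJ/mol; plus 2 excess pairs × P = +486 kJ/mol; total 152 kJ/mol.
Thus E(LS) − E(HS) = 208 kJ/mol.

208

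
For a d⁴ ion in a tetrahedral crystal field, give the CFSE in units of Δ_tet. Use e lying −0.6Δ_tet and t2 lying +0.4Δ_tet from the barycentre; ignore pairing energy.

-0.4 Δ_tet

With tetrahedral geometry the complex is necessarily high-spin.
Configuration: e^2 t2^2.
CFSE = 2(-0.6Δ_tet) + 2(0.4Δ_tet) = -1.2Δ_tet + 0.8Δ_tet = -0.4Δ_tet.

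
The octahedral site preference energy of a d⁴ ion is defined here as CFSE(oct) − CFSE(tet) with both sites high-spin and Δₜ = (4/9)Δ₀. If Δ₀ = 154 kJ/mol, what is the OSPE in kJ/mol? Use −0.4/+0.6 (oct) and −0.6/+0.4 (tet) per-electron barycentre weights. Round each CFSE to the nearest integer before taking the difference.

-65

Octahedral high-spin t₂g³ eg¹: CFSE = -0.6 × 154 = -92 kJ/mol.
Tetrahedral: e² t₂², CFSE = 2(−0.6) + 2(+0.4) = -0.4Δₜ = -0.4 × (4/9) × 154 = -27 kJ/mol.
OSPE = CFSE(oct) − CFSE(tet) = -92 − (-27) = -65 kJ/mol.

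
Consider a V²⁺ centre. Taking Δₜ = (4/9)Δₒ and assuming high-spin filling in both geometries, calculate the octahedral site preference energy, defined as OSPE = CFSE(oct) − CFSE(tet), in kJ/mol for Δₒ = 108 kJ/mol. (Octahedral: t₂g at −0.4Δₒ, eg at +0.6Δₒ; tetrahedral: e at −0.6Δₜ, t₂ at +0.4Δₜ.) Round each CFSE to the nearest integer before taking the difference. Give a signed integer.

-92

V sits in group 5; removing 2 electrons leaves V²⁺ with 5 − 2 = 3 d electrons.
In an octahedral site d³ (HS) is t2g^3 e_g^0, giving CFSE(oct) = -1.2Δₒ = -130 kJ/mol.
Tetrahedral e^2 t2^1 gives -0.8Δₜ = -0.8 × (4/9) × 108 = -38 kJ/mol.
OSPE = CFSE(oct) − CFSE(tet) = -130 − (-38) = -92 kJ/mol.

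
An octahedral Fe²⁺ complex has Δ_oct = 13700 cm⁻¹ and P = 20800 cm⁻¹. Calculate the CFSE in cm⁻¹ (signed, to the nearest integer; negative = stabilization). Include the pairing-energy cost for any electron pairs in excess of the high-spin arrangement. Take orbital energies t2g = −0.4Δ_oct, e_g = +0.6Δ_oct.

-5480

Group 8 minus oxidation state +2 gives a d⁶ configuration for Fe²⁺.
Here Δ_oct < P (13700 < 20800), so the high-spin state is favoured.
That gives t2g^4 e_g^2.
Orbital CFSE = -0.4Δ_oct = -0.4 × 13700 = -5480 cm⁻¹.
High-spin has no excess pairs, so no pairing correction applies.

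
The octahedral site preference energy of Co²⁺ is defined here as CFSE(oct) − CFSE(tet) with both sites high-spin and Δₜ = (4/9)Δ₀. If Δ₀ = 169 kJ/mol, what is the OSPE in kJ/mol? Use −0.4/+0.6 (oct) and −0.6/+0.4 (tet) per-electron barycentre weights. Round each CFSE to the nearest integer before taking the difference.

Co is in group 9, so Co²⁺ is d⁷ (9 − 2 = 7).
In an octahedral site d⁷ (HS) is t₂g⁵ eg², giving CFSE(oct) = -0.8Δ₀ = -135 kJ/mol.
Tetrahedral: e⁴ t₂³, CFSE = 4(−0.6) + 3(+0.4) = -1.2Δₜ = -1.2 × (4/9) × 169 = -90 kJ/mol.
Subtracting, OSPE = -135 − (-90) = -45 kJ/mol.

-45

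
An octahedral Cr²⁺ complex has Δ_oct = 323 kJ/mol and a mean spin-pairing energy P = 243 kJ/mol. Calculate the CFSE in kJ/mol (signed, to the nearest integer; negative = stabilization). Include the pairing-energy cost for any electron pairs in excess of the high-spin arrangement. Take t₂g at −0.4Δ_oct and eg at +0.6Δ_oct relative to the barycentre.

-274

Cr²⁺: group 6, so d-count = 6 − 2 = 4.
Here Δ_oct > P (323 > 243), so the low-spin state is favoured.
Filling d⁴ accordingly: t₂g⁴ eg⁰.
Orbital CFSE = -1.6Δ_oct = -1.6 × 323 = -517 kJ/mol.
Excess pairs vs high-spin: 1 − 0 = 1; pairing cost = +243 kJ/mol.
Net CFSE = -517 + 243 = -274 kJ/mol.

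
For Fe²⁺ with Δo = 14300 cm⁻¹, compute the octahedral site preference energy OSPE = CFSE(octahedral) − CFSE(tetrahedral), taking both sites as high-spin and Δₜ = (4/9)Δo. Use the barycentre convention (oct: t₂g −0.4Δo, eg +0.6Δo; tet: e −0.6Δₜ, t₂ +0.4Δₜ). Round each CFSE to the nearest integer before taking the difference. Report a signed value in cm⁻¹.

-1907

Fe sits in group 8; removing 2 electrons leaves Fe²⁺ with 8 − 2 = 6 d electrons.
Octahedral (high-spin): t₂g⁴ eg², CFSE = 4(−0.4) + 2(+0.6) = -0.4Δo = -0.4 × 14300 = -5720 cm⁻¹.
In a tetrahedral site the filling is e³ t₂³: CFSE(tet) = -0.6Δₜ = -0.6 × (4/9)(14300) = -3813 cm⁻¹.
OSPE = CFSE(oct) − CFSE(tet) = -5720 − (-3813) = -1907 cm⁻¹.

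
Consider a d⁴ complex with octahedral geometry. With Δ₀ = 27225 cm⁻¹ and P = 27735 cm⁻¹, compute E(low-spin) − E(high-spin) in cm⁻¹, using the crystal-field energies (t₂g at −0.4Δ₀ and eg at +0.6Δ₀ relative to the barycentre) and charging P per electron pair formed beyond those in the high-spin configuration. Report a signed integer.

In the high-spin limit (t₂g³ eg¹) the orbital term is -0.6Δ₀ = -16335 cm⁻¹, with no excess pairing.
Low-spin: t₂g⁴ eg⁰, orbital CFSE = -1.6Δ₀ = -43560 cm⁻¹; plus 1 excess pair × P = +27735 cm⁻¹; total -15825 cm⁻¹.
Thus E(LS) − E(HS) = 510 cm⁻¹.

510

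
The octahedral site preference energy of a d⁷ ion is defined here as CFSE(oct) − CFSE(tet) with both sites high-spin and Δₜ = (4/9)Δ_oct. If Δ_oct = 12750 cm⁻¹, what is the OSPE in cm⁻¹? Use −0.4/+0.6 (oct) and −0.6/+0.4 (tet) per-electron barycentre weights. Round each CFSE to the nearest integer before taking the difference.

In an octahedral site d⁷ (HS) is t₂g⁵ eg², giving CFSE(oct) = -0.8Δ_oct = -10200 cm⁻¹.
Tetrahedral: e⁴ t₂³, CFSE = 4(−0.6) + 3(+0.4) = -1.2Δₜ = -1.2 × (4/9) × 12750 = -6800 cm⁻¹.
OSPE = CFSE(oct) − CFSE(tet) = -10200 − (-6800) = -3400 cm⁻¹.

-3400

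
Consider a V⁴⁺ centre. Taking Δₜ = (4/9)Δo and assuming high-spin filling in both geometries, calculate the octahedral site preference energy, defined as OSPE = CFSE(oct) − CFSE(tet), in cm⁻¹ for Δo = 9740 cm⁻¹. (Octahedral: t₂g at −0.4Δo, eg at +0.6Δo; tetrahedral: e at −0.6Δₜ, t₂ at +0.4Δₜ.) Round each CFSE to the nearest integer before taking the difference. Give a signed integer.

V sits in group 5; removing 4 electrons leaves V⁴⁺ with 5 − 4 = 1 d electrons.
In an octahedral site d¹ (HS) is t2g^1 e_g^0, giving CFSE(oct) = -0.4Δo = -3896 cm⁻¹.
In a tetrahedral site the filling is e^1 t2^0: CFSE(tet) = -0.6Δₜ = -0.6 × (4/9)(9740) = -2597 cm⁻¹.
Subtracting, OSPE = -3896 − (-2597) = -1299 cm⁻¹.

-1299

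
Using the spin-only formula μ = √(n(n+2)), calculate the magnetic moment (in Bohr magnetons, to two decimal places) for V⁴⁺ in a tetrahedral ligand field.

V sits in group 5; removing 4 electrons leaves V⁴⁺ with 5 − 4 = 1 d electrons.
Tetrahedral splitting is small, so the complex is high-spin.
Configuration: e^1 t2^0 → 1 unpaired electron.
μ(spin-only) = √[1(1+2)] = √3 ≈ 1.73 Bohr magnetons.

1.73 Bohr magnetons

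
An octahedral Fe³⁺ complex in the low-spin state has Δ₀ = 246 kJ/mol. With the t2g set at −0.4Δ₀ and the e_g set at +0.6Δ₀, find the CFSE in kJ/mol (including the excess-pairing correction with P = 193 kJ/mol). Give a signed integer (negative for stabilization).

Group 8 minus oxidation state +3 gives a d⁵ configuration for Fe³⁺.
Configuration: t2g^5 e_g^0.
Orbital CFSE = 5(-0.4) + 0(0.6) = -2.0Δ₀ = -2.0 × 246 = -492 kJ/mol.
Pairing penalty: 2 pairs vs 0 in the high-spin reference → 2 extra × P = 386 kJ/mol.
Combining: -492 + 386 = -106 kJ/mol.

-106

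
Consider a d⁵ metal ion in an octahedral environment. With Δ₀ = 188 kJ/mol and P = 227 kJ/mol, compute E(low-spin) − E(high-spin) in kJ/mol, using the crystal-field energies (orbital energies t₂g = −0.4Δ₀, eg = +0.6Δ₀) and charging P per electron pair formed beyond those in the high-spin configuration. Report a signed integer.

In the high-spin limit (t₂g³ eg²) the orbital term is 0.0Δ₀ = 0 kJ/mol, with no excess pairing.
Low-spin: t₂g⁵ eg⁰, orbital CFSE = -2.0Δ₀ = -376 kJ/mol; plus 2 excess pairs × P = +454 kJ/mol; total 78 kJ/mol.
Thus E(LS) − E(HS) = 78 kJ/mol.

78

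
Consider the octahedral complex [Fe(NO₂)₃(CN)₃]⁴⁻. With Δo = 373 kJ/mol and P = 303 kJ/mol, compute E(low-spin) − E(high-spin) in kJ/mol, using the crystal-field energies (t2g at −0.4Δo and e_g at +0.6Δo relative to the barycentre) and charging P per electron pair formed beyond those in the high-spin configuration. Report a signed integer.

Ligand charges: 3×(-1) from NO₂⁻ and 3×(-1) from CN⁻ sum to -6; with overall charge -4, Fe is +2.
Group 8 minus oxidation state +2 gives a d⁶ configuration for Fe²⁺.
High-spin d⁶ fills as t2g^4 e_g^2 with CFSE 4(−0.4) + 2(+0.6) = -0.4Δo = -149 kJ/mol.
For low-spin the configuration is t2g^6 e_g^0: orbital energy -2.4 × 373 = -895 kJ/mol, and 2 additional pairs relative to high-spin add 606 kJ/mol, giving -289 kJ/mol.
The difference is -289 − (-149) = -140 kJ/mol, so low-spin lies lower.

-140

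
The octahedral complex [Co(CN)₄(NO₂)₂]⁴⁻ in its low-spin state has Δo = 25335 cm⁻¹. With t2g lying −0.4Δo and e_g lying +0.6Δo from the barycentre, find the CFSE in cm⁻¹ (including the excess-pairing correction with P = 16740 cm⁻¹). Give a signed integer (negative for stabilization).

Ligand charges: 4×(-1) from CN⁻ and 2×(-1) from NO₂⁻ sum to -6; with overall charge -4, Co is +2.
Group 9 minus oxidation state +2 gives a d⁷ configuration for Co²⁺.
Electron filling gives t2g^6 e_g^1.
CFSE(orbital) = 6×(-0.4Δo) + 1×(0.6Δo) = -1.8Δo; with Δo = 25335 cm⁻¹ that is -45603 cm⁻¹.
High-spin d⁷ would be t2g^5 e_g^2 with 2 pairs; low-spin has 3, so 1 excess pair costs +1P = +16740 cm⁻¹.
Combining: -45603 + 16740 = -28863 cm⁻¹.

-28863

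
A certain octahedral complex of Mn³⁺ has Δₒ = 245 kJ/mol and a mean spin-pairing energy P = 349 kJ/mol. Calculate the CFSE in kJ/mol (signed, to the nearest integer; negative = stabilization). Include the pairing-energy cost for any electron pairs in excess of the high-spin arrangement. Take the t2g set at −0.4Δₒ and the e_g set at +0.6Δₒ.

Group 7 minus oxidation state +3 gives a d⁴ configuration for Mn³⁺.
Since Δₒ = 245 kJ/mol < P = 349 kJ/mol, the complex adopts the high-spin configuration.
Configuration: t2g^3 e_g^1.
Orbital CFSE = -0.6Δₒ = -0.6 × 245 = -147 kJ/mol.
High-spin has no excess pairs, so no pairing correction applies.

-147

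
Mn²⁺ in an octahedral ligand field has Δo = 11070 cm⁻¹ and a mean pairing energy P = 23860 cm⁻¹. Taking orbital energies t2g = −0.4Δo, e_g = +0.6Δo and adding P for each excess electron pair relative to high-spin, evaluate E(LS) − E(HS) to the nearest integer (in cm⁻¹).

25580

Mn is in group 7, so Mn²⁺ is d⁵ (7 − 2 = 5).
High-spin d⁵ fills as t2g^3 e_g^2 with CFSE 3(−0.4) + 2(+0.6) = 0.0Δo = 0 cm⁻¹.
Low-spin t2g^5 e_g^0 gives -2.0Δo = -22140 cm⁻¹, but forming 2 extra pairs costs 2P = 47720 cm⁻¹, so E(LS) = -22140 + 47720 = 25580 cm⁻¹.
E(LS) − E(HS) = 25580 − (0) = 25580 cm⁻¹.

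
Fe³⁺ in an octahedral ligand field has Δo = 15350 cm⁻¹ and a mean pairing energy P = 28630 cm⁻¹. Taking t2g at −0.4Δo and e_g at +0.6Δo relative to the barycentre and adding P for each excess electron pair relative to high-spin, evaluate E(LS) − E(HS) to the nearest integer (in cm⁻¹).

26560

Fe is in group 8, so Fe³⁺ is d⁵ (8 − 3 = 5).
High-spin: t2g^3 e_g^2, CFSE = 0.0Δo = 0 cm⁻¹.
Low-spin: t2g^5 e_g^0, orbital CFSE = -2.0Δo = -30700 cm⁻¹; plus 2 excess pairs × P = +57260 cm⁻¹; total 26560 cm⁻¹.
E(LS) − E(HS) = 26560 − (0) = 26560 cm⁻¹.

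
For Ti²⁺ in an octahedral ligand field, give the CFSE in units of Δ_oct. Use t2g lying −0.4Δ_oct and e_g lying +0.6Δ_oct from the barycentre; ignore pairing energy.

-0.8 Δ_oct

Ti²⁺: group 4, so d-count = 4 − 2 = 2.
Configuration: t2g^2 e_g^0.
CFSE = 2(-0.4Δ_oct) + 0(0.6Δ_oct) = -0.8Δ_oct + 0.0Δ_oct = -0.8Δ_oct.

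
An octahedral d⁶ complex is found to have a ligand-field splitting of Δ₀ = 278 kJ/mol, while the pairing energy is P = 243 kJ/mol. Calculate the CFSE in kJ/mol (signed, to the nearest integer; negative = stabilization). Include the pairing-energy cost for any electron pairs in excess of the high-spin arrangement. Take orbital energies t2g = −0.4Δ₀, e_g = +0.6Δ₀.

Here Δ₀ > P (278 > 243), so the low-spin state is favoured.
That gives t2g^6 e_g^0.
Orbital CFSE = -2.4Δ₀ = -2.4 × 278 = -667 kJ/mol.
Excess pairs vs high-spin: 3 − 1 = 2; pairing cost = +486 kJ/mol.
Net CFSE = -667 + 486 = -181 kJ/mol.

-181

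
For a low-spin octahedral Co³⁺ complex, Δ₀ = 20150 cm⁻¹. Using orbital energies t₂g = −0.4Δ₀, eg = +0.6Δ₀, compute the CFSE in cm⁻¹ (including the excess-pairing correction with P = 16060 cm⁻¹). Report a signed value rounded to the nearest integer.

Co is in group 9, so Co³⁺ is d⁶ (9 − 3 = 6).
Electron filling gives t₂g⁶ eg⁰.
The orbital stabilization is -2.4Δ₀ = -2.4 × 20150 = -48360 cm⁻¹.
High-spin d⁶ would be t₂g⁴ eg² with 1 pair; low-spin has 3, so 2 excess pairs cost +2P = +32120 cm⁻¹.
Overall CFSE = -48360 + 32120 = -16240 cm⁻¹.

-16240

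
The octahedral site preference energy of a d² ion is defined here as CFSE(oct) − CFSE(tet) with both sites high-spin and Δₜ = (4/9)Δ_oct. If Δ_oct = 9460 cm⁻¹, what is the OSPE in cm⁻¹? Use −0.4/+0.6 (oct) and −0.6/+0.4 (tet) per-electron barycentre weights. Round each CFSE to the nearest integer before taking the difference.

-2523

Octahedral (high-spin): t2g^2 e_g^0, CFSE = 2(−0.4) + 0(+0.6) = -0.8Δ_oct = -0.8 × 9460 = -7568 cm⁻¹.
In a tetrahedral site the filling is e^2 t2^0: CFSE(tet) = -1.2Δₜ = -1.2 × (4/9)(9460) = -5045 cm⁻¹.
OSPE = CFSE(oct) − CFSE(tet) = -7568 − (-5045) = -2523 cm⁻¹.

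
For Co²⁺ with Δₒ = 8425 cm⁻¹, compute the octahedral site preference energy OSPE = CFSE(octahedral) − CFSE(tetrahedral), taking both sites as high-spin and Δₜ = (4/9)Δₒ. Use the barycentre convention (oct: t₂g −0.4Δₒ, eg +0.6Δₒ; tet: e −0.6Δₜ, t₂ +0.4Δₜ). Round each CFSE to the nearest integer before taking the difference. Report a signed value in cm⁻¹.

Co is in group 9, so Co²⁺ is d⁷ (9 − 2 = 7).
In an octahedral site d⁷ (HS) is t₂g⁵ eg², giving CFSE(oct) = -0.8Δₒ = -6740 cm⁻¹.
Tetrahedral e⁴ t₂³ gives -1.2Δₜ = -1.2 × (4/9) × 8425 = -4493 cm⁻¹.
OSPE = CFSE(oct) − CFSE(tet) = -6740 − (-4493) = -2247 cm⁻¹.

-2247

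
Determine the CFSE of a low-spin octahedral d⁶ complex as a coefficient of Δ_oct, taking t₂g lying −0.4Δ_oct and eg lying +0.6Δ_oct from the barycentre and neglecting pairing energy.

Configuration: t₂g⁶ eg⁰.
CFSE = 6(-0.4Δ_oct) + 0(0.6Δ_oct) = -2.4Δ_oct + 0.0Δ_oct = -2.4Δ_oct.

-2.4 Δ_oct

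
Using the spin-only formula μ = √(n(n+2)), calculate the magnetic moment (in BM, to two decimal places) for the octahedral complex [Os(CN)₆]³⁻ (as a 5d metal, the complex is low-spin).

Each CN⁻ contributes -1; 6 × (-1) = -6. With overall charge -3, Os is in the +3 oxidation state.
Os is in group 8, so Os³⁺ is d⁵ (8 − 3 = 5).
Configuration: t2g^5 e_g^0 → 1 unpaired electron.
μ(spin-only) = √[1(1+2)] = √3 ≈ 1.73 BM.

1.73 BM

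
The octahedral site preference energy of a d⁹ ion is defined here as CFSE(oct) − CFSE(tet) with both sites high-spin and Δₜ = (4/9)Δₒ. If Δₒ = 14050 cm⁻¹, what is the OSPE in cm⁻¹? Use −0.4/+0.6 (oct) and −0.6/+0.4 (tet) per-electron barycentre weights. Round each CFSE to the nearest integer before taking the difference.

-5932

In an octahedral site d⁹ (HS) is t2g^6 e_g^3, giving CFSE(oct) = -0.6Δₒ = -8430 cm⁻¹.
In a tetrahedral site the filling is e^4 t2^5: CFSE(tet) = -0.4Δₜ = -0.4 × (4/9)(14050) = -2498 cm⁻¹.
Subtracting, OSPE = -8430 − (-2498) = -5932 cm⁻¹.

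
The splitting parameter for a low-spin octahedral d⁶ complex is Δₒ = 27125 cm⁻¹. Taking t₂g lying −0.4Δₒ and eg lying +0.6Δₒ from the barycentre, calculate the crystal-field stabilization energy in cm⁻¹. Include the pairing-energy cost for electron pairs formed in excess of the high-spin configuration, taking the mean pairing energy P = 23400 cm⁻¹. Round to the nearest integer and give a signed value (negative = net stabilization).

-18300

Configuration: t₂g⁶ eg⁰.
Orbital CFSE = 6(-0.4) + 0(0.6) = -2.4Δₒ = -2.4 × 27125 = -65100 cm⁻¹.
High-spin d⁶ would be t₂g⁴ eg² with 1 pair; low-spin has 3, so 2 excess pairs cost +2P = +46800 cm⁻¹.
Overall CFSE = -65100 + 46800 = -18300 cm⁻¹.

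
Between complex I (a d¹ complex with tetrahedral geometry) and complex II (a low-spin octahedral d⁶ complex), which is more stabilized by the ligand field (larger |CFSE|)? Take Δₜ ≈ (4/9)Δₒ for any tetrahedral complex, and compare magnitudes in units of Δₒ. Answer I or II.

I: Tetrahedral splitting is small, so the complex is high-spin; e^1 t2^0, CFSE = -0.6Δₜ ≈ -0.27Δₒ.
II: t2g^6 e_g^0, CFSE = -2.4Δₒ.
So II has the larger |CFSE|.

II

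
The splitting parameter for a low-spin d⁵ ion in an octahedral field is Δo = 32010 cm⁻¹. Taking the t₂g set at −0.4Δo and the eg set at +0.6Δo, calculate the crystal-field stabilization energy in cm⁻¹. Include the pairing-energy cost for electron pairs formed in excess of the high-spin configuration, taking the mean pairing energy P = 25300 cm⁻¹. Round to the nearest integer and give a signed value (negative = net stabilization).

-13420

The d⁵ electrons fill as t₂g⁵ eg⁰.
Orbital CFSE = 5(-0.4) + 0(0.6) = -2.0Δo = -2.0 × 32010 = -64020 cm⁻¹.
Pairing penalty: 2 pairs vs 0 in the high-spin reference → 2 extra × P = 50600 cm⁻¹.
Combining: -64020 + 50600 = -13420 cm⁻¹.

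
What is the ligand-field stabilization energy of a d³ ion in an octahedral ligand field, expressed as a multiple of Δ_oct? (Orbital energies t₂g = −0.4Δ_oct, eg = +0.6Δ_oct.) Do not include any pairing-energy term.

Configuration: t₂g³ eg⁰.
CFSE = 3(-0.4Δ_oct) + 0(0.6Δ_oct) = -1.2Δ_oct + 0.0Δ_oct = -1.2Δ_oct.

-1.2 Δ_oct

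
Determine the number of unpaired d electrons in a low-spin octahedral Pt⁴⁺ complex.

0

Group 10 minus oxidation state +4 gives a d⁶ configuration for Pt⁴⁺.
Configuration: t₂g⁶ eg⁰, giving 0 unpaired electrons.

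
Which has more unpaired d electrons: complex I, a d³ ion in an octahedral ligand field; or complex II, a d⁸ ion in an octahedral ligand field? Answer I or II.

I: For octahedral d³ the high- and low-spin configurations coincide; t₂g³ eg⁰ → 3 unpaired.
II: t2g^6 e_g^2 → 2 unpaired.
So I has more unpaired electrons.

I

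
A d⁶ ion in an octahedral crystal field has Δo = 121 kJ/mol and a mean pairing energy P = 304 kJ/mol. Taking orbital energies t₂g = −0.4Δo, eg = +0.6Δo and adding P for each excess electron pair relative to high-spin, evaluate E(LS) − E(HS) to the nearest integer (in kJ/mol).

366

In the high-spin limit (t₂g⁴ eg²) the orbital term is -0.4Δo = -48 kJ/mol, with no excess pairing.
For low-spin the configuration is t₂g⁶ eg⁰: orbital energy -2.4 × 121 = -290 kJ/mol, and 2 additional pairs relative to high-spin add 608 kJ/mol, giving 318 kJ/mol.
The difference is 318 − (-48) = 366 kJ/mol, so high-spin lies lower.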